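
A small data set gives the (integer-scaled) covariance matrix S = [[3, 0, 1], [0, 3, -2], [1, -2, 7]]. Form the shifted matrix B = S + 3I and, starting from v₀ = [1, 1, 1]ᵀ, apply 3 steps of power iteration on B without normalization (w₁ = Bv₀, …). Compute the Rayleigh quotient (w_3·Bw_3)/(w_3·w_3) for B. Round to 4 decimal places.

B = S + 3I has rows (6, 0, 1); (0, 6, -2); (1, -2, 10)
w1 = Bv₀ = (7, 4, 9)
w2 = Bw1 = (51, 6, 89)
w3 = Bw2 = (395, -142, 929)
Bw3 = (3299, -2710, 9969)
w3·Bw3 = 10949126; w3·w3 = 1039230; μ ≈ 10949126/1039230 = 10.5358

μ ≈ 10.5358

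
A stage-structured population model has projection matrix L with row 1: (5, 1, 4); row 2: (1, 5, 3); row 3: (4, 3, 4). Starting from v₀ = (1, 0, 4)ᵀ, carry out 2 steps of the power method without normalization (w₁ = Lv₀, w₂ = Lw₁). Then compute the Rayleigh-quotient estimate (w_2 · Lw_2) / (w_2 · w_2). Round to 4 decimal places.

w1 = Lv₀ = (5·1 + 1·0 + 4·4; 1·1 + 5·0 + 3·4; 4·1 + 3·0 + 4·4) = (21, 13, 20)
w2 = Lw1 = (5·21 + 1·13 + 4·20; 1·21 + 5·13 + 3·20; 4·21 + 3·13 + 4·20) = (198, 146, 203)
Lw2 = (1948, 1537, 2042)
w2·Lw2 = 198·1948 + 146·1537 + 203·2042 = 1024632; w2·w2 = 198·198 + 146·146 + 203·203 = 101729
λ ≈ 1024632/101729 = 10.0722

λ ≈ 10.0722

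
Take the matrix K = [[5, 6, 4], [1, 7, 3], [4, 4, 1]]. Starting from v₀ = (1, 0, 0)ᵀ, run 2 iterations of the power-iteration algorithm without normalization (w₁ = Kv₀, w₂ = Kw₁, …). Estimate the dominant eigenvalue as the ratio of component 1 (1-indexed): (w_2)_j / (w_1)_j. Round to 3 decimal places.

9.400

w1 = Kv₀ = (5·1 + 6·0 + 4·0; 1·1 + 7·0 + 3·0; 4·1 + 4·0 + 1·0) = (5, 1, 4)
w2 = Kw1 = (5·5 + 6·1 + 4·4; 1·5 + 7·1 + 3·4; 4·5 + 4·1 + 1·4) = (47, 24, 28)
Ratio at component: 47 / 5 = 9.400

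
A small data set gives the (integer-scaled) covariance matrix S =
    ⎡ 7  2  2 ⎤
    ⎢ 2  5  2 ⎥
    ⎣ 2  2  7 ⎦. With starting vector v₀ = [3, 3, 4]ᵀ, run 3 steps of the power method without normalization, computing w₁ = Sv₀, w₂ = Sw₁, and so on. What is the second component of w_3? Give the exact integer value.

3057

w1 = Sv₀ = (7·3 + 2·3 + 2·4; 2·3 + 5·3 + 2·4; 2·3 + 2·3 + 7·4) = (35, 29, 40)
w2 = Sw1 = (7·35 + 2·29 + 2·40; 2·35 + 5·29 + 2·40; 2·35 + 2·29 + 7·40) = (383, 295, 408)
w3 = Sw2 = (4087, 3057, 4212)
The requested component of w3 is 3057.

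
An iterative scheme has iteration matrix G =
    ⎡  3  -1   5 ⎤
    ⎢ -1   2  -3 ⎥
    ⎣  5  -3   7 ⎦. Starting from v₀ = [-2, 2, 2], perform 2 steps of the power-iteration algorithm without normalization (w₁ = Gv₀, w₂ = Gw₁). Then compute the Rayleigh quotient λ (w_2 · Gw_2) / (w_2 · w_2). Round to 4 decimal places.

w1 = Gv₀ = (3·(-2) + (-1)·2 + 5·2; (-1)·(-2) + 2·2 + (-3)·2; 5·(-2) + (-3)·2 + 7·2) = (2, 0, -2)
w2 = Gw1 = (3·2 + (-1)·0 + 5·(-2); (-1)·2 + 2·0 + (-3)·(-2); 5·2 + (-3)·0 + 7·(-2)) = (-4, 4, -4)
Gw2 = (-36, 24, -60)
w2·Gw2 = (-4)·(-36) + 4·24 + (-4)·(-60) = 480; w2·w2 = (-4)·(-4) + 4·4 + (-4)·(-4) = 48
λ ≈ 480/48 = 10.0000

λ ≈ 10.0000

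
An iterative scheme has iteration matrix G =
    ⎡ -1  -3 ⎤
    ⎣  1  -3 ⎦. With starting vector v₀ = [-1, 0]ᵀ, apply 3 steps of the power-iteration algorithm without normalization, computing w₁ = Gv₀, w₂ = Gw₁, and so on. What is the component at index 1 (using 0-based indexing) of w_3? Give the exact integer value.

-10

w1 = Gv₀ = ((-1)·(-1) + (-3)·0; 1·(-1) + (-3)·0) = (1, -1)
w2 = Gw1 = ((-1)·1 + (-3)·(-1); 1·1 + (-3)·(-1)) = (2, 4)
w3 = Gw2 = (-14, -10)
The requested component of w3 is -10.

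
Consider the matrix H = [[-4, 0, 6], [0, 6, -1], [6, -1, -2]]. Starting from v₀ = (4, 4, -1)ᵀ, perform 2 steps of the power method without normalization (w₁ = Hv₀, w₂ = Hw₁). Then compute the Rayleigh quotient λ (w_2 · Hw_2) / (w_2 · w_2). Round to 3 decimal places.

-6.230

w1 = Hv₀ = ((-4)·4 + 0·4 + 6·(-1); 0·4 + 6·4 + (-1)·(-1); 6·4 + (-1)·4 + (-2)·(-1)) = (-22, 25, 22)
w2 = Hw1 = ((-4)·(-22) + 0·25 + 6·22; 0·(-22) + 6·25 + (-1)·22; 6·(-22) + (-1)·25 + (-2)·22) = (220, 128, -201)
Hw2 = (-2086, 969, 1594)
w2·Hw2 = 220·(-2086) + 128·969 + (-201)·1594 = -655282; w2·w2 = 220·220 + 128·128 + (-201)·(-201) = 105185
λ ≈ -655282/105185 = -6.230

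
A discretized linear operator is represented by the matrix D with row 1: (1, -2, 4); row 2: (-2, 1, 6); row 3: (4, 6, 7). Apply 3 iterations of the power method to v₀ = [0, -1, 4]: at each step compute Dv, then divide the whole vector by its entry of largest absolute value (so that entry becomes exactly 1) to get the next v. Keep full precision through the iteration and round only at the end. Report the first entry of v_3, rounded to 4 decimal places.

0.3649

Dv0 = (18.00000, 23.00000, 22.00000); divide by 23.00000 → v1 = (0.78261, 1.00000, 0.95652)
Dv1 = (2.60870, 5.17391, 15.82609); divide by 15.82609 → v2 = (0.16484, 0.32692, 1.00000)
Dv2 = (3.51099, 5.99725, 9.62088); divide by 9.62088 → v3 = (0.36493, 0.62336, 1.00000)
Requested entry of v3: 1278/3502 = 0.3649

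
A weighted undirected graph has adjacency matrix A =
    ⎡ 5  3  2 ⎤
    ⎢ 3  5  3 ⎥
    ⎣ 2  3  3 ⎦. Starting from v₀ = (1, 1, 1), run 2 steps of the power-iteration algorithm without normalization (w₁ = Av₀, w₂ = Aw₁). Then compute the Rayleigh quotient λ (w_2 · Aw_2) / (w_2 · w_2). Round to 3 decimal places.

w1 = Av₀ = (5·1 + 3·1 + 2·1; 3·1 + 5·1 + 3·1; 2·1 + 3·1 + 3·1) = (10, 11, 8)
w2 = Aw1 = (5·10 + 3·11 + 2·8; 3·10 + 5·11 + 3·8; 2·10 + 3·11 + 3·8) = (99, 109, 77)
Aw2 = (976, 1073, 756)
w2·Aw2 = 99·976 + 109·1073 + 77·756 = 271793; w2·w2 = 99·99 + 109·109 + 77·77 = 27611
λ ≈ 271793/27611 = 9.844

λ ≈ 9.844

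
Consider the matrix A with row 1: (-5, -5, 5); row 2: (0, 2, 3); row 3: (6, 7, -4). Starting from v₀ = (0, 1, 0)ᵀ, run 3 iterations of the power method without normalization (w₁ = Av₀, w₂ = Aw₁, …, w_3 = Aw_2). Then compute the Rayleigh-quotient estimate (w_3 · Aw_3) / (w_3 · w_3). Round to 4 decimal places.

λ ≈ -10.8221

w1 = Av₀ = ((-5)·0 + (-5)·1 + 5·0; 0·0 + 2·1 + 3·0; 6·0 + 7·1 + (-4)·0) = (-5, 2, 7)
w2 = Aw1 = ((-5)·(-5) + (-5)·2 + 5·7; 0·(-5) + 2·2 + 3·7; 6·(-5) + 7·2 + (-4)·7) = (50, 25, -44)
w3 = Aw2 = (-595, -82, 651)
Aw3 = (6640, 1789, -6748)
w3·Aw3 = (-595)·6640 + (-82)·1789 + 651·(-6748) = -8490446; w3·w3 = (-595)·(-595) + (-82)·(-82) + 651·651 = 784550
λ ≈ -8490446/784550 = -10.8221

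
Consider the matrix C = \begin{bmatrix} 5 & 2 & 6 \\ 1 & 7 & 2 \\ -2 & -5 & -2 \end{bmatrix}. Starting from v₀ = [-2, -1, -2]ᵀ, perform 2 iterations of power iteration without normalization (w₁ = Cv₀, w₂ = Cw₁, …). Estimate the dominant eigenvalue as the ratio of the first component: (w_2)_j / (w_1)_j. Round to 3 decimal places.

2.833

w1 = Cv₀ = (-24, -13, 13)
w2 = Cw1 = (-68, -89, 87)
Ratio at component: -68 / -24 = 2.833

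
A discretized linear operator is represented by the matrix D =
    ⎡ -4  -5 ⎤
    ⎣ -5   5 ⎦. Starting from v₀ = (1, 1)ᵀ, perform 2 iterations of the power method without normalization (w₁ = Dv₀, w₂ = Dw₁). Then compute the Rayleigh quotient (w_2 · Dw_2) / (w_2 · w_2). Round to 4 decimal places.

λ ≈ -3.3902

w1 = Dv₀ = ((-4)·1 + (-5)·1; (-5)·1 + 5·1) = (-9, 0)
w2 = Dw1 = ((-4)·(-9) + (-5)·0; (-5)·(-9) + 5·0) = (36, 45)
Dw2 = (-369, 45)
w2·Dw2 = 36·(-369) + 45·45 = -11259; w2·w2 = 36·36 + 45·45 = 3321
λ ≈ -11259/3321 = -3.3902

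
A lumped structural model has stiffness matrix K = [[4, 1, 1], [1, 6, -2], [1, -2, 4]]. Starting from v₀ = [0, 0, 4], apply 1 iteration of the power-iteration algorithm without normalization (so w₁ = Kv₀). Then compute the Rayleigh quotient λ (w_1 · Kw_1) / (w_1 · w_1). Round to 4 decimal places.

w1 = Kv₀ = (4·0 + 1·0 + 1·4; 1·0 + 6·0 + (-2)·4; 1·0 + (-2)·0 + 4·4) = (4, -8, 16)
Kw1 = (24, -76, 84)
w1·Kw1 = 4·24 + (-8)·(-76) + 16·84 = 2048; w1·w1 = 4·4 + (-8)·(-8) + 16·16 = 336
λ ≈ 2048/336 = 6.0952

6.0952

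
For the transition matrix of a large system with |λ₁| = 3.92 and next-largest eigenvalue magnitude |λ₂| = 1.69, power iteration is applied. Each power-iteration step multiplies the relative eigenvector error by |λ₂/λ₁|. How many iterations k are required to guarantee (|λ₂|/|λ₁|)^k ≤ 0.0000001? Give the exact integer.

20

|λ₂/λ₁| = 1.69/3.92 = 0.43112
Need k ≥ ln(0.0000001) / ln(0.43112) = -16.1181 / -0.8414 ≈ 19.157
Smallest integer k satisfying the bound: 20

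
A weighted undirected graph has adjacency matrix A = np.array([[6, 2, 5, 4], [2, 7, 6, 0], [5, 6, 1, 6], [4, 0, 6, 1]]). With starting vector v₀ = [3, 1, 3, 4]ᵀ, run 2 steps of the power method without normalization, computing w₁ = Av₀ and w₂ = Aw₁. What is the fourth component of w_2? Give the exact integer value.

526

w1 = Av₀ = (51, 31, 48, 34)
w2 = Aw1 = (744, 607, 693, 526)
The requested component of w2 is 526.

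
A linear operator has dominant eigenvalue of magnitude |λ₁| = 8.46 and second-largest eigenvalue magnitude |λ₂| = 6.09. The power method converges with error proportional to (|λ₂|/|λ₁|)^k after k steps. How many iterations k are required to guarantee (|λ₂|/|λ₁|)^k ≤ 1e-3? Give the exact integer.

22

|λ₂/λ₁| = 6.09/8.46 = 0.71986
Need k ≥ ln(1e-3) / ln(0.71986) = -6.9078 / -0.3287 ≈ 21.015
Smallest integer k satisfying the bound: 22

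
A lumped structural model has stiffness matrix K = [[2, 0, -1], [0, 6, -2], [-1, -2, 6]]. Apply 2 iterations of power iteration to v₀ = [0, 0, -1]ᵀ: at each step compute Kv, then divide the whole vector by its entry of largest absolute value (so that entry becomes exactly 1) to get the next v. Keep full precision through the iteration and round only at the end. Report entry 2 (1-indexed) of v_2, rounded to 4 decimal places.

Kv0 = (1.00000, 2.00000, -6.00000); divide by -6.00000 → v1 = (-0.16667, -0.33333, 1.00000)
Kv1 = (-1.33333, -4.00000, 6.83333); divide by 6.83333 → v2 = (-0.19512, -0.58537, 1.00000)
Requested entry of v2: 24/-41 = -0.5854

-0.5854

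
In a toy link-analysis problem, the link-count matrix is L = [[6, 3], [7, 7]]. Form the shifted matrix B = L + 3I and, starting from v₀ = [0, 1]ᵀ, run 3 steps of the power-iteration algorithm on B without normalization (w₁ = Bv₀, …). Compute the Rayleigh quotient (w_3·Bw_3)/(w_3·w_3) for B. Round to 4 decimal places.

B = L + 3I has rows (9, 3); (7, 10)
w1 = Bv₀ = (9·0 + 3·1; 7·0 + 10·1) = (3, 10)
w2 = Bw1 = (9·3 + 3·10; 7·3 + 10·10) = (57, 121)
w3 = Bw2 = (876, 1609)
Bw3 = (12711, 22222)
w3·Bw3 = 46890034; w3·w3 = 3356257; μ ≈ 46890034/3356257 = 13.9709

μ ≈ 13.9709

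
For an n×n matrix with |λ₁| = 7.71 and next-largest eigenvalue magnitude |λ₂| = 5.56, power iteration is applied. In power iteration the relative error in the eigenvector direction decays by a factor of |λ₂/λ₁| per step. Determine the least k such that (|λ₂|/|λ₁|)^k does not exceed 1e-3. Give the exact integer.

22

|λ₂/λ₁| = 5.56/7.71 = 0.72114
Need k ≥ ln(1e-3) / ln(0.72114) = -6.9078 / -0.3269 ≈ 21.130
Smallest integer k satisfying the bound: 22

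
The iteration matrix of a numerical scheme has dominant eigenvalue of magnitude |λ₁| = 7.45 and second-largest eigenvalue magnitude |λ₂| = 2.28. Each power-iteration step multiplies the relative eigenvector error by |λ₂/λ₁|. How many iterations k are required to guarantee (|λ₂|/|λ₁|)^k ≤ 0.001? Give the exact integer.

6

|λ₂/λ₁| = 2.28/7.45 = 0.30604
Need k ≥ ln(0.001) / ln(0.30604) = -6.9078 / -1.1840 ≈ 5.834
Smallest integer k satisfying the bound: 6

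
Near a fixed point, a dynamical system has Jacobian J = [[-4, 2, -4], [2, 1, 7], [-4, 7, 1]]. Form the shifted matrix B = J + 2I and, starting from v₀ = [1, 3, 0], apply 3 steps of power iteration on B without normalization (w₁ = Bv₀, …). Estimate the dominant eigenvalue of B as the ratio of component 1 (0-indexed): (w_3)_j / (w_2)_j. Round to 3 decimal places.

B = J + 2I has rows (-2, 2, -4); (2, 3, 7); (-4, 7, 3)
w1 = Bv₀ = (4, 11, 17)
w2 = Bw1 = (-54, 160, 112)
w3 = Bw2 = (-20, 1156, 1672)
Ratio: 1156/160 = 7.225

7.225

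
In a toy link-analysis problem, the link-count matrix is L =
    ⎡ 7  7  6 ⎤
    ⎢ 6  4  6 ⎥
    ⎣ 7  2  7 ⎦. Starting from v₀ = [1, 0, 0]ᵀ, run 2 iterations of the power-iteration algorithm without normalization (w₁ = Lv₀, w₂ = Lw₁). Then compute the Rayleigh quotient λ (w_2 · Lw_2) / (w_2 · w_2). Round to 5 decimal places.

17.54134

w1 = Lv₀ = (7·1 + 7·0 + 6·0; 6·1 + 4·0 + 6·0; 7·1 + 2·0 + 7·0) = (7, 6, 7)
w2 = Lw1 = (7·7 + 7·6 + 6·7; 6·7 + 4·6 + 6·7; 7·7 + 2·6 + 7·7) = (133, 108, 110)
Lw2 = (2347, 1890, 1917)
w2·Lw2 = 133·2347 + 108·1890 + 110·1917 = 727141; w2·w2 = 133·133 + 108·108 + 110·110 = 41453
λ ≈ 727141/41453 = 17.54134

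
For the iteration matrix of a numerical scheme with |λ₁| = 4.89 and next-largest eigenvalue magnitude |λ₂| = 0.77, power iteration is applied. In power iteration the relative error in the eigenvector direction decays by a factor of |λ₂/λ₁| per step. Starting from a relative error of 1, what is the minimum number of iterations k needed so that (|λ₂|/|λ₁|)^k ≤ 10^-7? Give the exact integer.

9

|λ₂/λ₁| = 0.77/4.89 = 0.15746
Need k ≥ ln(10^-7) / ln(0.15746) = -16.1181 / -1.8486 ≈ 8.719
Smallest integer k satisfying the bound: 9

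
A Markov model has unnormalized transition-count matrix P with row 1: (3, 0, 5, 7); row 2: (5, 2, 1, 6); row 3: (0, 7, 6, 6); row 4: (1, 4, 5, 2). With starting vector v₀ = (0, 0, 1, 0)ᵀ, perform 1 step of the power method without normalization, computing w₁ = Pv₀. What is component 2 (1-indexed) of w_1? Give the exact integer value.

w1 = Pv₀ = (3·0 + 0·0 + 5·1 + 7·0; 5·0 + 2·0 + 1·1 + 6·0; 0·0 + 7·0 + 6·1 + 6·0; 1·0 + 4·0 + 5·1 + 2·0) = (5, 1, 6, 5)
The requested component of w1 is 1.

1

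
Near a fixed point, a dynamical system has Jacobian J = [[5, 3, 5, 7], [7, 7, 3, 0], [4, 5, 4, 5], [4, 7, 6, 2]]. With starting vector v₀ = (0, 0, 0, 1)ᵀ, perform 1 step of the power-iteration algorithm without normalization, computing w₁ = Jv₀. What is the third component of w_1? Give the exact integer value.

5

w1 = Jv₀ = (5·0 + 3·0 + 5·0 + 7·1; 7·0 + 7·0 + 3·0 + 0·1; 4·0 + 5·0 + 4·0 + 5·1; 4·0 + 7·0 + 6·0 + 2·1) = (7, 0, 5, 2)
The requested component of w1 is 5.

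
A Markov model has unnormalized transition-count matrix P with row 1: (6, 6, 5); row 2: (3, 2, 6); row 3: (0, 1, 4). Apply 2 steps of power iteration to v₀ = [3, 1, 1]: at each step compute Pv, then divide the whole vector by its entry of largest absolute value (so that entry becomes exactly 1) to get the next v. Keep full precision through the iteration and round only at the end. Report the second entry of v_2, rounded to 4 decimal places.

0.5017

Pv0 = (29.00000, 17.00000, 5.00000); divide by 29.00000 → v1 = (1.00000, 0.58621, 0.17241)
Pv1 = (10.37931, 5.20690, 1.27586); divide by 10.37931 → v2 = (1.00000, 0.50166, 0.12292)
Requested entry of v2: 151/301 = 0.5017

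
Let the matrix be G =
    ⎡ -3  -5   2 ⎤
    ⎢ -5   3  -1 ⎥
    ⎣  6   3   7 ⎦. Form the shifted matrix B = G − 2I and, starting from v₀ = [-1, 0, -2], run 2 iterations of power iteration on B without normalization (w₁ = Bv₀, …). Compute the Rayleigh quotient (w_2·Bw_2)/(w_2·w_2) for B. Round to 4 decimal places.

B = G − 2I has rows (-5, -5, 2); (-5, 1, -1); (6, 3, 5)
w1 = Bv₀ = ((-5)·(-1) + (-5)·0 + 2·(-2); (-5)·(-1) + 1·0 + (-1)·(-2); 6·(-1) + 3·0 + 5·(-2)) = (1, 7, -16)
w2 = Bw1 = ((-5)·1 + (-5)·7 + 2·(-16); (-5)·1 + 1·7 + (-1)·(-16); 6·1 + 3·7 + 5·(-16)) = (-72, 18, -53)
Bw2 = (164, 431, -643)
w2·Bw2 = 30029; w2·w2 = 8317; μ ≈ 30029/8317 = 3.6106

μ ≈ 3.6106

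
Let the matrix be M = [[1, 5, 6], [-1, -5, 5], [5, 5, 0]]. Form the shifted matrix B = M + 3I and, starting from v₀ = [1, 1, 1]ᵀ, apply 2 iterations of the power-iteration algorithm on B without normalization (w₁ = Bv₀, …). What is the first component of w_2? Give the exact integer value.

148

B = M + 3I has rows (4, 5, 6); (-1, -2, 5); (5, 5, 3)
w1 = Bv₀ = (4·1 + 5·1 + 6·1; (-1)·1 + (-2)·1 + 5·1; 5·1 + 5·1 + 3·1) = (15, 2, 13)
w2 = Bw1 = (4·15 + 5·2 + 6·13; (-1)·15 + (-2)·2 + 5·13; 5·15 + 5·2 + 3·13) = (148, 46, 124)
Requested component of w2: 148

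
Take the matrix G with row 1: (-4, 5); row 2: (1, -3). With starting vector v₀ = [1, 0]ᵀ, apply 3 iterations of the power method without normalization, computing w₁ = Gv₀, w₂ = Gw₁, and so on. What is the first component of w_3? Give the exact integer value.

w1 = Gv₀ = ((-4)·1 + 5·0; 1·1 + (-3)·0) = (-4, 1)
w2 = Gw1 = ((-4)·(-4) + 5·1; 1·(-4) + (-3)·1) = (21, -7)
w3 = Gw2 = (-119, 42)
The requested component of w3 is -119.

-119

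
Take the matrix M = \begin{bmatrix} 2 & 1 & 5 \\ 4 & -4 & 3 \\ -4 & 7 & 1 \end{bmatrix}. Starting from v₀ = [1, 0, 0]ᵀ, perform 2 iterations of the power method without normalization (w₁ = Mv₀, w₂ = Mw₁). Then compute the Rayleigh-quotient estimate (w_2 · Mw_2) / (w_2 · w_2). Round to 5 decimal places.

λ ≈ -4.06000

w1 = Mv₀ = (2·1 + 1·0 + 5·0; 4·1 + (-4)·0 + 3·0; (-4)·1 + 7·0 + 1·0) = (2, 4, -4)
w2 = Mw1 = (2·2 + 1·4 + 5·(-4); 4·2 + (-4)·4 + 3·(-4); (-4)·2 + 7·4 + 1·(-4)) = (-12, -20, 16)
Mw2 = (36, 80, -76)
w2·Mw2 = (-12)·36 + (-20)·80 + 16·(-76) = -3248; w2·w2 = (-12)·(-12) + (-20)·(-20) + 16·16 = 800
λ ≈ -3248/800 = -4.06000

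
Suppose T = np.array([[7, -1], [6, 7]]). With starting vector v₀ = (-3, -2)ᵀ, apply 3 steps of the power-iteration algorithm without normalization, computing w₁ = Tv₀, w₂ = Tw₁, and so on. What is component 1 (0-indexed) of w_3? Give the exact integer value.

w1 = Tv₀ = (-19, -32)
w2 = Tw1 = (-101, -338)
w3 = Tw2 = (-369, -2972)
The requested component of w3 is -2972.

-2972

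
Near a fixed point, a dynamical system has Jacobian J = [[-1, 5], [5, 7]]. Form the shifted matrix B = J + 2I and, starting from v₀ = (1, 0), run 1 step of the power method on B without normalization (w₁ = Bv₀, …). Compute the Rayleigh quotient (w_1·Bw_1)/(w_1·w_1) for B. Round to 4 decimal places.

B = J + 2I has rows (1, 5); (5, 9)
w1 = Bv₀ = (1·1 + 5·0; 5·1 + 9·0) = (1, 5)
Bw1 = (26, 50)
w1·Bw1 = 276; w1·w1 = 26; μ ≈ 276/26 = 10.6154

μ ≈ 10.6154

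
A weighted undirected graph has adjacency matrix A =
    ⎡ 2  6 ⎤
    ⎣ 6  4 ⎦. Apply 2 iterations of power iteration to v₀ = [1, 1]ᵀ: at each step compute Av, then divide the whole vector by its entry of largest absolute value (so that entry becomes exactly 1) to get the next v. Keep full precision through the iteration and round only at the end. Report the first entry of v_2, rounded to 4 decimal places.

0.8636

Av0 = (8.00000, 10.00000); divide by 10.00000 → v1 = (0.80000, 1.00000)
Av1 = (7.60000, 8.80000); divide by 8.80000 → v2 = (0.86364, 1.00000)
Requested entry of v2: 76/88 = 0.8636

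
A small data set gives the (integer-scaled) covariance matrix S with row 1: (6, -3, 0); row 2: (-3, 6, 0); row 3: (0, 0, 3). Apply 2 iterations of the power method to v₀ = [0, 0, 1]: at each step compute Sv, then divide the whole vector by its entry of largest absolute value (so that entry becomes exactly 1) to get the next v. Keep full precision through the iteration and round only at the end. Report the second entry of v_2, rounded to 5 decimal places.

Sv0 = (0.000000, 0.000000, 3.000000); divide by 3.000000 → v1 = (0.000000, 0.000000, 1.000000)
Sv1 = (0.000000, 0.000000, 3.000000); divide by 3.000000 → v2 = (0.000000, 0.000000, 1.000000)
Requested entry of v2: 0/9 = 0.00000

0.00000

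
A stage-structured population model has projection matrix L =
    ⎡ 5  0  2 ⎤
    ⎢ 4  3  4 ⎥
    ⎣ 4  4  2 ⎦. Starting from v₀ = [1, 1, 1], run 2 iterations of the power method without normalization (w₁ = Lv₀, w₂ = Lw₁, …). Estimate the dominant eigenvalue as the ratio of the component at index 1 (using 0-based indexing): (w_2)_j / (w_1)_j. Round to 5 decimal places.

λ ≈ 9.18182

w1 = Lv₀ = (7, 11, 10)
w2 = Lw1 = (55, 101, 92)
Ratio at component: 101 / 11 = 9.18182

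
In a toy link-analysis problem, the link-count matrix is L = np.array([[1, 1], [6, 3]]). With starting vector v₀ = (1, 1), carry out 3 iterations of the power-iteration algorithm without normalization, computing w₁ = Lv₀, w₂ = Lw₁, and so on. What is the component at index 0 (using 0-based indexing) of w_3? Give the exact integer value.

50

w1 = Lv₀ = (1·1 + 1·1; 6·1 + 3·1) = (2, 9)
w2 = Lw1 = (1·2 + 1·9; 6·2 + 3·9) = (11, 39)
w3 = Lw2 = (50, 183)
The requested component of w3 is 50.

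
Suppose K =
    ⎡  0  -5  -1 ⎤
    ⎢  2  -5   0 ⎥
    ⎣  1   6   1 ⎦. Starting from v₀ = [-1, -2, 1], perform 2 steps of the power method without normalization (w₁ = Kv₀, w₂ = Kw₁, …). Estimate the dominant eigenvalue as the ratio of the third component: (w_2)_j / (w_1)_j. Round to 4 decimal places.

λ ≈ -3.7500

w1 = Kv₀ = (9, 8, -12)
w2 = Kw1 = (-28, -22, 45)
Ratio at component: 45 / -12 = -3.7500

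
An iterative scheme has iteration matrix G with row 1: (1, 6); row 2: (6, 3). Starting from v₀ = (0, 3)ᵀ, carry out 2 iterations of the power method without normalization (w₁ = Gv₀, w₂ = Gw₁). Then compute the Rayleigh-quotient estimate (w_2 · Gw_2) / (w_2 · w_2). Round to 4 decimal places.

7.5398

w1 = Gv₀ = (18, 9)
w2 = Gw1 = (72, 135)
Gw2 = (882, 837)
w2·Gw2 = 72·882 + 135·837 = 176499; w2·w2 = 72·72 + 135·135 = 23409
λ ≈ 176499/23409 = 7.5398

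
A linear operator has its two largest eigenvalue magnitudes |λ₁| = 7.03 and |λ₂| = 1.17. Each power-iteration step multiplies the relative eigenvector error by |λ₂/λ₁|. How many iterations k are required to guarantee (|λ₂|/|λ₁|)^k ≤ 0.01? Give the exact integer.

|λ₂/λ₁| = 1.17/7.03 = 0.16643
Need k ≥ ln(0.01) / ln(0.16643) = -4.6052 / -1.7932 ≈ 2.568
Smallest integer k satisfying the bound: 3

3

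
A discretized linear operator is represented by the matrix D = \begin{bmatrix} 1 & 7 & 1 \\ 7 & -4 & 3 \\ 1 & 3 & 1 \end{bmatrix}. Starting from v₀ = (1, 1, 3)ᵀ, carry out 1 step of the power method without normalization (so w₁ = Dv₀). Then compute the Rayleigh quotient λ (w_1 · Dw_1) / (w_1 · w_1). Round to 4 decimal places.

w1 = Dv₀ = (1·1 + 7·1 + 1·3; 7·1 + (-4)·1 + 3·3; 1·1 + 3·1 + 1·3) = (11, 12, 7)
Dw1 = (102, 50, 54)
w1·Dw1 = 11·102 + 12·50 + 7·54 = 2100; w1·w1 = 11·11 + 12·12 + 7·7 = 314
λ ≈ 2100/314 = 6.6879

λ ≈ 6.6879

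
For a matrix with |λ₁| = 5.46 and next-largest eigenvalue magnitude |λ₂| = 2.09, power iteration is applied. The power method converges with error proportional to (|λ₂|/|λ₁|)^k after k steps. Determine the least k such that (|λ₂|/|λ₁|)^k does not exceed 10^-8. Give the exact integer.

20

|λ₂/λ₁| = 2.09/5.46 = 0.38278
Need k ≥ ln(10^-8) / ln(0.38278) = -18.4207 / -0.9603 ≈ 19.183
Smallest integer k satisfying the bound: 20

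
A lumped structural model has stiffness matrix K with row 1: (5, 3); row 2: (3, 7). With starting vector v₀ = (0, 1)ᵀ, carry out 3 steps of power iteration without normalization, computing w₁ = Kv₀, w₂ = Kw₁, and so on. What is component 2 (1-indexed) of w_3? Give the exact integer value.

514

w1 = Kv₀ = (3, 7)
w2 = Kw1 = (36, 58)
w3 = Kw2 = (354, 514)
The requested component of w3 is 514.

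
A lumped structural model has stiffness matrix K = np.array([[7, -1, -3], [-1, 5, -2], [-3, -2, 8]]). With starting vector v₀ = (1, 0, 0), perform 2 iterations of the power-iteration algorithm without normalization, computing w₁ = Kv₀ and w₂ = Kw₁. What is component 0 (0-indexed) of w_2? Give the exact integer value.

59

w1 = Kv₀ = (7, -1, -3)
w2 = Kw1 = (59, -6, -43)
The requested component of w2 is 59.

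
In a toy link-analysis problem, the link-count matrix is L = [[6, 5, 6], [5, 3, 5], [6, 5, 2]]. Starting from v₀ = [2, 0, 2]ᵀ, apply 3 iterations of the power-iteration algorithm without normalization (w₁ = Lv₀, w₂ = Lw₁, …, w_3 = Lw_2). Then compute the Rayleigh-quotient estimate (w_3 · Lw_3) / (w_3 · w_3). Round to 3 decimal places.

w1 = Lv₀ = (24, 20, 16)
w2 = Lw1 = (340, 260, 276)
w3 = Lw2 = (4996, 3860, 3892)
Lw3 = (72628, 56020, 57060)
w3·Lw3 = 4996·72628 + 3860·56020 + 3892·57060 = 801164208; w3·w3 = 4996·4996 + 3860·3860 + 3892·3892 = 55007280
λ ≈ 801164208/55007280 = 14.565

λ ≈ 14.565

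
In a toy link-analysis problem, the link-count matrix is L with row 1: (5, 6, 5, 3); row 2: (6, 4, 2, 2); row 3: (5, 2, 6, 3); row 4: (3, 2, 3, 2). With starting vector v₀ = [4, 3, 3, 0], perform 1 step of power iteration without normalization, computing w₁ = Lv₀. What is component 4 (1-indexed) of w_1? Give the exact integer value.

w1 = Lv₀ = (53, 42, 44, 27)
The requested component of w1 is 27.

27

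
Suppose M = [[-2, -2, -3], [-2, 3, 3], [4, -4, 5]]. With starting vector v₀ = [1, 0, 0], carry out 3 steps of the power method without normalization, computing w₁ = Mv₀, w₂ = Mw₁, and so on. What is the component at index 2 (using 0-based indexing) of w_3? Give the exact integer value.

w1 = Mv₀ = ((-2)·1 + (-2)·0 + (-3)·0; (-2)·1 + 3·0 + 3·0; 4·1 + (-4)·0 + 5·0) = (-2, -2, 4)
w2 = Mw1 = ((-2)·(-2) + (-2)·(-2) + (-3)·4; (-2)·(-2) + 3·(-2) + 3·4; 4·(-2) + (-4)·(-2) + 5·4) = (-4, 10, 20)
w3 = Mw2 = (-72, 98, 44)
The requested component of w3 is 44.

44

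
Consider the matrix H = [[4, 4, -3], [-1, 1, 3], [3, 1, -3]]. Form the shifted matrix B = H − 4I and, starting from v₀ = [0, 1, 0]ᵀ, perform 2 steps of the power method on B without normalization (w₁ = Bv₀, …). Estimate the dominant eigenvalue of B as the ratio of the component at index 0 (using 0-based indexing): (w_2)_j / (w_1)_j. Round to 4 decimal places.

B = H − 4I has rows (0, 4, -3); (-1, -3, 3); (3, 1, -7)
w1 = Bv₀ = (0·0 + 4·1 + (-3)·0; (-1)·0 + (-3)·1 + 3·0; 3·0 + 1·1 + (-7)·0) = (4, -3, 1)
w2 = Bw1 = (0·4 + 4·(-3) + (-3)·1; (-1)·4 + (-3)·(-3) + 3·1; 3·4 + 1·(-3) + (-7)·1) = (-15, 8, 2)
Ratio: -15/4 = -3.7500

-3.7500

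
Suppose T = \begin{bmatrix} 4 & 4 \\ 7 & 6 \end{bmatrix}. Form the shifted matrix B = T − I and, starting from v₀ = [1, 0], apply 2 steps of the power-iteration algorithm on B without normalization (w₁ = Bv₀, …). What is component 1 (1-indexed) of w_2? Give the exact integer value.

B = T − I has rows (3, 4); (7, 5)
w1 = Bv₀ = (3·1 + 4·0; 7·1 + 5·0) = (3, 7)
w2 = Bw1 = (3·3 + 4·7; 7·3 + 5·7) = (37, 56)
Requested component of w2: 37

37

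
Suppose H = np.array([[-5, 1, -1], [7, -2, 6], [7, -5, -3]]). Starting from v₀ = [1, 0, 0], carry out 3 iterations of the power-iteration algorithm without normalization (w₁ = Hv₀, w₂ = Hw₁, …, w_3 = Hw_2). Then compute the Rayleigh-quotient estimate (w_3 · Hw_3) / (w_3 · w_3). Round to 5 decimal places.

λ ≈ -3.13814

w1 = Hv₀ = ((-5)·1 + 1·0 + (-1)·0; 7·1 + (-2)·0 + 6·0; 7·1 + (-5)·0 + (-3)·0) = (-5, 7, 7)
w2 = Hw1 = ((-5)·(-5) + 1·7 + (-1)·7; 7·(-5) + (-2)·7 + 6·7; 7·(-5) + (-5)·7 + (-3)·7) = (25, -7, -91)
w3 = Hw2 = (-41, -357, 483)
Hw3 = (-635, 3325, 49)
w3·Hw3 = (-41)·(-635) + (-357)·3325 + 483·49 = -1137323; w3·w3 = (-41)·(-41) + (-357)·(-357) + 483·483 = 362419
λ ≈ -1137323/362419 = -3.13814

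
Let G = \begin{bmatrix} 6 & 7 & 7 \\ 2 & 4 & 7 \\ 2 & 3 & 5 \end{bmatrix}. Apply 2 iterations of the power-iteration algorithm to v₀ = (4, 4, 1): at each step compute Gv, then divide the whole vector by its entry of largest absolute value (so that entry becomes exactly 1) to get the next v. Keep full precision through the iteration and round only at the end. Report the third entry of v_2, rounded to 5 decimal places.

Gv0 = (59.000000, 31.000000, 25.000000); divide by 59.000000 → v1 = (1.000000, 0.525424, 0.423729)
Gv1 = (12.644068, 7.067797, 5.694915); divide by 12.644068 → v2 = (1.000000, 0.558981, 0.450402)
Requested entry of v2: 336/746 = 0.45040

0.45040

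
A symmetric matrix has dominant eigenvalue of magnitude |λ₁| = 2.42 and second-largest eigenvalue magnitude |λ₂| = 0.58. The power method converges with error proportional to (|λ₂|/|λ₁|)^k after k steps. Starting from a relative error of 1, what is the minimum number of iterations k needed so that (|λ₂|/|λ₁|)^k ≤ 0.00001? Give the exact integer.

|λ₂/λ₁| = 0.58/2.42 = 0.23967
Need k ≥ ln(0.00001) / ln(0.23967) = -11.5129 / -1.4285 ≈ 8.059
Smallest integer k satisfying the bound: 9

9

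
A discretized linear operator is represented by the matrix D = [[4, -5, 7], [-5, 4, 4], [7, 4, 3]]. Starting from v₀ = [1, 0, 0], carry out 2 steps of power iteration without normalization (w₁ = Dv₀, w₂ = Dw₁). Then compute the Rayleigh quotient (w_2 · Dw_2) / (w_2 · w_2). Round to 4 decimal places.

w1 = Dv₀ = (4, -5, 7)
w2 = Dw1 = (90, -12, 29)
Dw2 = (623, -382, 669)
w2·Dw2 = 90·623 + (-12)·(-382) + 29·669 = 80055; w2·w2 = 90·90 + (-12)·(-12) + 29·29 = 9085
λ ≈ 80055/9085 = 8.8118

λ ≈ 8.8118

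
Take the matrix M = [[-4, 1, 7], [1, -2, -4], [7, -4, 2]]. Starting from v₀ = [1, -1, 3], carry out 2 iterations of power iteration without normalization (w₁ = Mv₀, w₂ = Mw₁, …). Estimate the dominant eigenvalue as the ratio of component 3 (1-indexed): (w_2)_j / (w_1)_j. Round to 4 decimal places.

w1 = Mv₀ = (16, -9, 17)
w2 = Mw1 = (46, -34, 182)
Ratio at component: 182 / 17 = 10.7059

λ ≈ 10.7059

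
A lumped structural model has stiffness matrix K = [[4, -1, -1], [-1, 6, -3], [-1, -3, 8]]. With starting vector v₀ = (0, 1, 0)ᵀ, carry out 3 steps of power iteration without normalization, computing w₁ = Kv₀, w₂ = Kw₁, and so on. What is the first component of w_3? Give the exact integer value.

w1 = Kv₀ = (4·0 + (-1)·1 + (-1)·0; (-1)·0 + 6·1 + (-3)·0; (-1)·0 + (-3)·1 + 8·0) = (-1, 6, -3)
w2 = Kw1 = (4·(-1) + (-1)·6 + (-1)·(-3); (-1)·(-1) + 6·6 + (-3)·(-3); (-1)·(-1) + (-3)·6 + 8·(-3)) = (-7, 46, -41)
w3 = Kw2 = (-33, 406, -459)
The requested component of w3 is -33.

-33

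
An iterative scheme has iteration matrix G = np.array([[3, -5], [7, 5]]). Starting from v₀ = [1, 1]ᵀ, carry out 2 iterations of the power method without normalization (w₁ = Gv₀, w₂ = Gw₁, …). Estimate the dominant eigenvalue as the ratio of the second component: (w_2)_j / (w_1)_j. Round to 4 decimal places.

3.8333

w1 = Gv₀ = (-2, 12)
w2 = Gw1 = (-66, 46)
Ratio at component: 46 / 12 = 3.8333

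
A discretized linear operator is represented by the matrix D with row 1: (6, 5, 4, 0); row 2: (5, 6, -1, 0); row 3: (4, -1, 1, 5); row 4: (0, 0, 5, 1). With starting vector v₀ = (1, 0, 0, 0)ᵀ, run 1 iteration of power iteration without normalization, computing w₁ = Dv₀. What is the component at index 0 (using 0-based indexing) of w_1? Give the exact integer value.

6

w1 = Dv₀ = (6·1 + 5·0 + 4·0 + 0·0; 5·1 + 6·0 + (-1)·0 + 0·0; 4·1 + (-1)·0 + 1·0 + 5·0; 0·1 + 0·0 + 5·0 + 1·0) = (6, 5, 4, 0)
The requested component of w1 is 6.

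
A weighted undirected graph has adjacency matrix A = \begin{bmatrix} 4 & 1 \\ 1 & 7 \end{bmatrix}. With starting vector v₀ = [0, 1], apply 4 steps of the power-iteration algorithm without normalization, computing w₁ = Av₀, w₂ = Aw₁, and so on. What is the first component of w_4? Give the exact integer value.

w1 = Av₀ = (4·0 + 1·1; 1·0 + 7·1) = (1, 7)
w2 = Aw1 = (4·1 + 1·7; 1·1 + 7·7) = (11, 50)
w3 = Aw2 = (94, 361)
w4 = Aw3 = (737, 2621)
The requested component of w4 is 737.

737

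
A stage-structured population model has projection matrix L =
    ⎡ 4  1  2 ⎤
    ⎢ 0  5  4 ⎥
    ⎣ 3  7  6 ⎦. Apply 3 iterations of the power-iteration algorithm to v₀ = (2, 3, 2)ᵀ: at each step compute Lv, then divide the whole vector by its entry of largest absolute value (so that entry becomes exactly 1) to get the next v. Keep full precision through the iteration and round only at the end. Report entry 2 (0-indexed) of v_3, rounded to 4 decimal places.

1.0000

Lv0 = (15.00000, 23.00000, 39.00000); divide by 39.00000 → v1 = (0.38462, 0.58974, 1.00000)
Lv1 = (4.12821, 6.94872, 11.28205); divide by 11.28205 → v2 = (0.36591, 0.61591, 1.00000)
Lv2 = (4.07955, 7.07955, 11.40909); divide by 11.40909 → v3 = (0.35757, 0.62052, 1.00000)
Requested entry of v3: 5020/5020 = 1.0000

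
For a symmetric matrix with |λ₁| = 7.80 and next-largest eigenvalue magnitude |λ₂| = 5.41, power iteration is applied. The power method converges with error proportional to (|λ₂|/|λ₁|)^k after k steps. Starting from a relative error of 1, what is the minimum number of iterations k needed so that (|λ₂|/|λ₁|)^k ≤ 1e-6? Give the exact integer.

|λ₂/λ₁| = 5.41/7.80 = 0.69359
Need k ≥ ln(1e-6) / ln(0.69359) = -13.8155 / -0.3659 ≈ 37.760
Smallest integer k satisfying the bound: 38

38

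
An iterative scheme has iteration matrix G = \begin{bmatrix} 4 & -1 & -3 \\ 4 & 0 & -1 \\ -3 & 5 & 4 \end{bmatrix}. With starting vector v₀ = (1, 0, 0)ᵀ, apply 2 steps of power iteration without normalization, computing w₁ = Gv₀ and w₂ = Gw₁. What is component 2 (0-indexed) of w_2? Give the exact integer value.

-4

w1 = Gv₀ = (4, 4, -3)
w2 = Gw1 = (21, 19, -4)
The requested component of w2 is -4.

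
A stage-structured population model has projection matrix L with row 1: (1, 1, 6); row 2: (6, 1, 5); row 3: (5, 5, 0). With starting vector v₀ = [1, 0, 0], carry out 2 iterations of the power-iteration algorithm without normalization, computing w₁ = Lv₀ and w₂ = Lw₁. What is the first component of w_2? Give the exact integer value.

w1 = Lv₀ = (1·1 + 1·0 + 6·0; 6·1 + 1·0 + 5·0; 5·1 + 5·0 + 0·0) = (1, 6, 5)
w2 = Lw1 = (1·1 + 1·6 + 6·5; 6·1 + 1·6 + 5·5; 5·1 + 5·6 + 0·5) = (37, 37, 35)
The requested component of w2 is 37.

37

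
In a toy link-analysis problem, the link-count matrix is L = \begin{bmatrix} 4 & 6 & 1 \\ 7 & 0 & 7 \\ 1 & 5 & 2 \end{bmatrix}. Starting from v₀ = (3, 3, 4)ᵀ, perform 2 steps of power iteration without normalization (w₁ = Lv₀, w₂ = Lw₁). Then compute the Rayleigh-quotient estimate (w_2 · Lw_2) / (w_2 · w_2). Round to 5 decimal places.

w1 = Lv₀ = (34, 49, 26)
w2 = Lw1 = (456, 420, 331)
Lw2 = (4675, 5509, 3218)
w2·Lw2 = 456·4675 + 420·5509 + 331·3218 = 5510738; w2·w2 = 456·456 + 420·420 + 331·331 = 493897
λ ≈ 5510738/493897 = 11.15767

11.15767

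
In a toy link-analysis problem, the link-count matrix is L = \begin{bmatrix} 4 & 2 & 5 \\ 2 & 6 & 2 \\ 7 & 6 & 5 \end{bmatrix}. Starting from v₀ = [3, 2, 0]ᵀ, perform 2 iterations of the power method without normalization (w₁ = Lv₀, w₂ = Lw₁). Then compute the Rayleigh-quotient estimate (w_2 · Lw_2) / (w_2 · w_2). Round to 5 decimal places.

12.85535

w1 = Lv₀ = (4·3 + 2·2 + 5·0; 2·3 + 6·2 + 2·0; 7·3 + 6·2 + 5·0) = (16, 18, 33)
w2 = Lw1 = (4·16 + 2·18 + 5·33; 2·16 + 6·18 + 2·33; 7·16 + 6·18 + 5·33) = (265, 206, 385)
Lw2 = (3397, 2536, 5016)
w2·Lw2 = 265·3397 + 206·2536 + 385·5016 = 3353781; w2·w2 = 265·265 + 206·206 + 385·385 = 260886
λ ≈ 3353781/260886 = 12.85535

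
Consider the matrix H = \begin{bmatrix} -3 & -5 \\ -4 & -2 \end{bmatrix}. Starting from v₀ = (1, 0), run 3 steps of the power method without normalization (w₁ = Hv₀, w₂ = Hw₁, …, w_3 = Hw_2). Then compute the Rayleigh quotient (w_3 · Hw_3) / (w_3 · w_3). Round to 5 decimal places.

w1 = Hv₀ = ((-3)·1 + (-5)·0; (-4)·1 + (-2)·0) = (-3, -4)
w2 = Hw1 = ((-3)·(-3) + (-5)·(-4); (-4)·(-3) + (-2)·(-4)) = (29, 20)
w3 = Hw2 = (-187, -156)
Hw3 = (1341, 1060)
w3·Hw3 = (-187)·1341 + (-156)·1060 = -416127; w3·w3 = (-187)·(-187) + (-156)·(-156) = 59305
λ ≈ -416127/59305 = -7.01673

λ ≈ -7.01673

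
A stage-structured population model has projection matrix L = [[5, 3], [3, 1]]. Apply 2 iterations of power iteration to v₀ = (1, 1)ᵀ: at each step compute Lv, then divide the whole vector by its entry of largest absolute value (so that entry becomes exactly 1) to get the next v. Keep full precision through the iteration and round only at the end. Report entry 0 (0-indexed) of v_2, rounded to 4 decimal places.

Lv0 = (8.00000, 4.00000); divide by 8.00000 → v1 = (1.00000, 0.50000)
Lv1 = (6.50000, 3.50000); divide by 6.50000 → v2 = (1.00000, 0.53846)
Requested entry of v2: 52/52 = 1.0000

1.0000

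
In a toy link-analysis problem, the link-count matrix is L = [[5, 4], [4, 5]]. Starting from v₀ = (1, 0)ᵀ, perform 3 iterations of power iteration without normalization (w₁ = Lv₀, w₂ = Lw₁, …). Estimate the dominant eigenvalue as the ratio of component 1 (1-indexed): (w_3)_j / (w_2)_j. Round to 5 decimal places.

8.90244

w1 = Lv₀ = (5·1 + 4·0; 4·1 + 5·0) = (5, 4)
w2 = Lw1 = (5·5 + 4·4; 4·5 + 5·4) = (41, 40)
w3 = Lw2 = (365, 364)
Ratio at component: 365 / 41 = 8.90244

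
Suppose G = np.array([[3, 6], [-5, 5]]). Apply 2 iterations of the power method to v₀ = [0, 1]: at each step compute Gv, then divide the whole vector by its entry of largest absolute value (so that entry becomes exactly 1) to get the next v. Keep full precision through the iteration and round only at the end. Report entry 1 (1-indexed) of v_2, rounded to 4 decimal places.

Gv0 = (6.00000, 5.00000); divide by 6.00000 → v1 = (1.00000, 0.83333)
Gv1 = (8.00000, -0.83333); divide by 8.00000 → v2 = (1.00000, -0.10417)
Requested entry of v2: 48/48 = 1.0000

1.0000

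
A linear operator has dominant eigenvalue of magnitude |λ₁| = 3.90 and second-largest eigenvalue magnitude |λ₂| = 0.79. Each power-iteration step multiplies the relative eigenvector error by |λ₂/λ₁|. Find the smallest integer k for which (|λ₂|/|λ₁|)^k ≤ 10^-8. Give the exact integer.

12

|λ₂/λ₁| = 0.79/3.90 = 0.20256
Need k ≥ ln(10^-8) / ln(0.20256) = -18.4207 / -1.5967 ≈ 11.537
Smallest integer k satisfying the bound: 12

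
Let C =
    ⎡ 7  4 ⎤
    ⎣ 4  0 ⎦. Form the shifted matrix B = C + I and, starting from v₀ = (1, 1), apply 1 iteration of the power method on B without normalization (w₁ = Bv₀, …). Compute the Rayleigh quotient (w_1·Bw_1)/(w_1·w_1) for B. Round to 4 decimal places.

B = C + I has rows (8, 4); (4, 1)
w1 = Bv₀ = (8·1 + 4·1; 4·1 + 1·1) = (12, 5)
Bw1 = (116, 53)
w1·Bw1 = 1657; w1·w1 = 169; μ ≈ 1657/169 = 9.8047

9.8047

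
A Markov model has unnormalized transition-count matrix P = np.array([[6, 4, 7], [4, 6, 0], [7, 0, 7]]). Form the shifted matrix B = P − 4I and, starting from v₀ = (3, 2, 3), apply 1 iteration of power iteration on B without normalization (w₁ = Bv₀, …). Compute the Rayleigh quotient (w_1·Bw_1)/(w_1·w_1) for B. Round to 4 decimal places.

B = P − 4I has rows (2, 4, 7); (4, 2, 0); (7, 0, 3)
w1 = Bv₀ = (2·3 + 4·2 + 7·3; 4·3 + 2·2 + 0·3; 7·3 + 0·2 + 3·3) = (35, 16, 30)
Bw1 = (344, 172, 335)
w1·Bw1 = 24842; w1·w1 = 2381; μ ≈ 24842/2381 = 10.4334

10.4334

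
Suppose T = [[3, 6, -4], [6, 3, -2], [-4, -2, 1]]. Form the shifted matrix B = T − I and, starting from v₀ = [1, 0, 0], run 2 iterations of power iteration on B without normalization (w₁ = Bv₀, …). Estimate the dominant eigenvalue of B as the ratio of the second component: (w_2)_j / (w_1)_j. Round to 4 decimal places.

B = T − I has rows (2, 6, -4); (6, 2, -2); (-4, -2, 0)
w1 = Bv₀ = (2, 6, -4)
w2 = Bw1 = (56, 32, -20)
Ratio: 32/6 = 5.3333

μ ≈ 5.3333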